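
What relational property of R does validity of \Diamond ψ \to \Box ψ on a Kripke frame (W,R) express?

This is the CD axiom.
It corresponds to partial functionality: \forall x \forall y \forall z (Rxy \wedge Rxz \to y = z).

partial functionality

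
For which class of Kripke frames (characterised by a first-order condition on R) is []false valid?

This schema is the Ver axiom.
It corresponds to emptiness of R: forall x forall y ~Rxy.

emptiness of R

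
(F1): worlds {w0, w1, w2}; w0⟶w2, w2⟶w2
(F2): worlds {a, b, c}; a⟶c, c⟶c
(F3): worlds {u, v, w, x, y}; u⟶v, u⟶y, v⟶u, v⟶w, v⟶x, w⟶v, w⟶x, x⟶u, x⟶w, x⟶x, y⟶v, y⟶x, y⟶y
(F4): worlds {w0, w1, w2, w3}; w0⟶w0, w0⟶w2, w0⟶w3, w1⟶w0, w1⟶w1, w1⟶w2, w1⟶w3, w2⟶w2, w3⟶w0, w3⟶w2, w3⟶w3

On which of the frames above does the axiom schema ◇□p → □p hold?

Frame correspondent (Sahlqvist): ∀x ∀y ∀z ((xRy ∧ xRz) → ∃w (yRw ∧ z = w)) — i.e. a generalized confluence (Geach) condition.
(F1): holds.
(F2): holds.
(F3): fails — uRv, uRv but no t with vRt and v=t.
(F4): fails — w0Rw2, w0Rw0 but no w with w2Rw and w0=w.

(F1), (F2)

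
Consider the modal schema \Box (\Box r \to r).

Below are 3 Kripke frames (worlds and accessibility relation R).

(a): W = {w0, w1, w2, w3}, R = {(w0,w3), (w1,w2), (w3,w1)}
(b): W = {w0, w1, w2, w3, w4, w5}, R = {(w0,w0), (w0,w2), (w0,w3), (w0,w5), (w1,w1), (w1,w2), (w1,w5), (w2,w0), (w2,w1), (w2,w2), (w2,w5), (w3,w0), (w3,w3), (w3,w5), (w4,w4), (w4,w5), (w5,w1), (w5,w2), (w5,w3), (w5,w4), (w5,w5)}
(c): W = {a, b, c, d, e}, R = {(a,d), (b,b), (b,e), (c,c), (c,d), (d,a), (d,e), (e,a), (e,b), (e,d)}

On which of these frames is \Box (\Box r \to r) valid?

This is the axiom for shift-reflexivity; its first-order frame correspondent is \forall x \forall y (Rxy \to Ryy).
(a): fails — Rw1w2 but not Rw2w2.
(b): satisfies the condition.
(c): fails — Rcd but not Rdd.
Valid on: (b).

(b)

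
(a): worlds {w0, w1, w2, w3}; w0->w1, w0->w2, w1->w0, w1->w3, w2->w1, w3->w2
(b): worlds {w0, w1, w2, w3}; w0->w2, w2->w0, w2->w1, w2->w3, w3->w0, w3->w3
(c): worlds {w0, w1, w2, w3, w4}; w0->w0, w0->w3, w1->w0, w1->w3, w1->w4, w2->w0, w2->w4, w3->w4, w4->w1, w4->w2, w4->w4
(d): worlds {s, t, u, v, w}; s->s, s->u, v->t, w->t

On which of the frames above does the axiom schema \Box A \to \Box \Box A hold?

(d)

The schema corresponds to transitivity: \forall x \forall y \forall z (Rxy \wedge Ryz \to Rxz).
(a): fails — Rw1w0 and Rw0w1 but not Rw1w1.
(b): fails — Rw3w0 and Rw0w2 but not Rw3w2.
(c): fails — Rw2w4 and Rw4w1 but not Rw2w1.
(d): holds.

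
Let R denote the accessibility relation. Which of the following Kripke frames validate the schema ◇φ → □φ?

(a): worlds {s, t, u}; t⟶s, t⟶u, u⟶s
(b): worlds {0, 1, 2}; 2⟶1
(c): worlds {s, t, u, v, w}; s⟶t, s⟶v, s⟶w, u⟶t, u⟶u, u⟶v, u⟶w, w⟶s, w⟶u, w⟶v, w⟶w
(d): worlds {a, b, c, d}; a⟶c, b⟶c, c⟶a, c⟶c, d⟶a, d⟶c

(b)

This is the axiom for partial functionality; its first-order frame correspondent is ∀x ∀y ∀z (Rxy ∧ Rxz → y = z).
(a): fails — t sees both s and u.
(b): holds.
(c): fails — s sees both t and v.
(d): fails — c sees both a and c.
Valid on: (b).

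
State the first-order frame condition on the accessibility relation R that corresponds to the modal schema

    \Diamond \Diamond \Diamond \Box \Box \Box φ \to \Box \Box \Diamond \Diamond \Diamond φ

This is a Sahlqvist (Geach-type) schema ◇^3□^3φ → □^2◇^3φ.
Minimal-valuation argument: fix x; take any y with xR^3y and any z with xR^2z. Set V(φ) to the set of worlds R-reachable from y in exactly 3 steps. Then □^3φ holds at y, so the antecedent holds at x; validity forces ◇^3φ at z, giving a w with zR^3w and yR^3w.
First-order correspondent: \forall x \forall y \forall z ((x R^3 y \wedge x R^2 z) \to \exists w (y R^3 w \wedge z R^3 w)).

\forall x \forall y \forall z ((x R^3 y \wedge x R^2 z) \to \exists w (y R^3 w \wedge z R^3 w))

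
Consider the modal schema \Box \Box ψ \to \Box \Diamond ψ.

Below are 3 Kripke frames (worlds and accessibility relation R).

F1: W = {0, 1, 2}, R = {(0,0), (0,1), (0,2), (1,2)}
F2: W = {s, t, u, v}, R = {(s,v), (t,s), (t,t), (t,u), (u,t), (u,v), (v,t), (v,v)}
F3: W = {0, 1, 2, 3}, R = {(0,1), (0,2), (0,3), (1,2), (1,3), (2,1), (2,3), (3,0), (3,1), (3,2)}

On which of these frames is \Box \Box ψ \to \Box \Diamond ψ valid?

F2, F3

The schema corresponds to a generalized confluence (Geach) condition: \forall x \forall z (xRz \to \exists w (x R^2 w \wedge zRw)).
F1: fails — 0R2 but no w with 0R²w and 2Rw.
F2: condition met.
F3: condition met.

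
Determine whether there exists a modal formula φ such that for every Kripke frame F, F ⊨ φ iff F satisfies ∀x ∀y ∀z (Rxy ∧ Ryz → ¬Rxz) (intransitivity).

No — not modally definable

If a class were modally definable it would be closed under surjective bounded morphisms (Goldblatt–Thomason).
The 3-cycle (worlds w0,w1,w2 with w0→w1→w2→w0) is intransitive. Mapping every world to a single reflexive point • is a surjective bounded morphism; the reflexive point is not intransitive (R••∧R•• but R••).
Hence intransitivity is not modally definable.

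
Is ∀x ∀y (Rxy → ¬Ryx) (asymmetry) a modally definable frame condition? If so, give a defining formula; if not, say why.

Modal frame validity is preserved under surjective bounded morphisms.
The 5-cycle (worlds w0,w1,w2,w3,w4 with w0→w1→w2→w3→w4→w0) is asymmetric. Mapping every world to a single reflexive point • is a surjective bounded morphism, and the reflexive point is not asymmetric (R•• but asymmetry requires ¬R••).
Hence asymmetry is not modally definable.

No — not modally definable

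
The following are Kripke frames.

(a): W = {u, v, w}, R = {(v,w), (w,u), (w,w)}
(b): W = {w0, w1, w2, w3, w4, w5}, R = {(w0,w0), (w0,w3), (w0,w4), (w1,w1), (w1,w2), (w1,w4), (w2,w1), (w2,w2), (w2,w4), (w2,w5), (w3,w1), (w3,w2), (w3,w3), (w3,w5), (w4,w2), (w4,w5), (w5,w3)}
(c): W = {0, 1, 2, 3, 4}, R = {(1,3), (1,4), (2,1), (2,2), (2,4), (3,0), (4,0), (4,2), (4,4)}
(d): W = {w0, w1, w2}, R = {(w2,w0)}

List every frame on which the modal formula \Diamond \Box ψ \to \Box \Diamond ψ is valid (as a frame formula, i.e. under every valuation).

none

This is the axiom for convergence; its first-order frame correspondent is \forall x \forall y \forall z (Rxy \wedge Rxz \to \exists w (Ryw \wedge Rzw)).
(a): fails — Rww and Rwu but w and u have no common successor.
(b): fails — Rw0w4 and Rw0w0 but w4 and w0 have no common successor.
(c): fails — R30 and R30 but 0 and 0 have no common successor.
(d): fails — Rw2w0 and Rw2w0 but w0 and w0 have no common successor.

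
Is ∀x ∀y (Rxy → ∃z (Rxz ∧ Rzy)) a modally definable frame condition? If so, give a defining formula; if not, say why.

The condition is density. A defining modal formula is □□r → □r.
Suppose □□r→□r is valid. Take Rxy and set V(r)={w : xR²w}. Then □□r at x, so □r at x, so r at y, i.e. ∃z(Rxz∧Rzy).

Yes — defined by □□r → □r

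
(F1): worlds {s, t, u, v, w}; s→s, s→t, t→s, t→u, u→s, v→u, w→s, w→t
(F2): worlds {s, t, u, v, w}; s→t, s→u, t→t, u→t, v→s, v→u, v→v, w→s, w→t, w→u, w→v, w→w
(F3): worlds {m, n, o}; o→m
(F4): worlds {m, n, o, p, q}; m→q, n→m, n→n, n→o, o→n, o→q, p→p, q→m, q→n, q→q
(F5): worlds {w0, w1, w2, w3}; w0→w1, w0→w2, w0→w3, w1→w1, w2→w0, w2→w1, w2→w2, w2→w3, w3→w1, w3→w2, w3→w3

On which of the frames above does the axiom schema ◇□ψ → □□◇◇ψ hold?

The schema corresponds to a generalized confluence (Geach) condition: ∀x ∀y ∀z ((xRy ∧ xR²z) → ∃w (yRw ∧ zR²w)).
(F1): ✓.
(F2): fails — vRv, vR²s but no w* with vRw* and sR²w*.
(F3): ✓.
(F4): ✓.
(F5): ✓.

(F1), (F3), (F4), (F5)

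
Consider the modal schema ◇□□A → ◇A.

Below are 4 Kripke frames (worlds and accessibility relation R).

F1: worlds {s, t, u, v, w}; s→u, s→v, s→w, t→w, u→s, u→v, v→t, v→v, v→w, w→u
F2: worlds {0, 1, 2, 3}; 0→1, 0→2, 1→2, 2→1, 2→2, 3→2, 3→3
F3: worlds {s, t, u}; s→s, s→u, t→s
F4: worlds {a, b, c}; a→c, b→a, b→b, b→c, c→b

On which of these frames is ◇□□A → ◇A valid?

F2, F4

This is the axiom for a generalized confluence (Geach) condition; its first-order frame correspondent is ∀x ∀y (xRy → ∃w (yR²w ∧ xRw)).
F1: fails — tRw but no w* with wR²w* and tRw*.
F2: holds.
F3: fails — sRu but no w with uR²w and sRw.
F4: holds.
Valid on: F2, F4.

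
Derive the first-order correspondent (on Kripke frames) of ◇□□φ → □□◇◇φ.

This is a Sahlqvist (Geach-type) schema ◇^1□^2φ → □^2◇^2φ.
First-order correspondent: ∀x ∀y ∀z ((xRy ∧ xR²z) → ∃w (yR²w ∧ zR²w)).

∀x ∀y ∀z ((xRy ∧ xR²z) → ∃w (yR²w ∧ zR²w))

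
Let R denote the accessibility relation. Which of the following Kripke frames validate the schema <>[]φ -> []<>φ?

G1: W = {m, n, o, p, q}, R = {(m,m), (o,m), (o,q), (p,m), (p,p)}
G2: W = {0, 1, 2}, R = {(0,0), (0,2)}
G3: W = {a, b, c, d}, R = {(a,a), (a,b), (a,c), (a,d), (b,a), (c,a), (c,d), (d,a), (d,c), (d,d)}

Frame correspondent (Sahlqvist): forall x forall y forall z (Rxy & Rxz -> exists w (Ryw & Rzw)) — i.e. convergence.
G1: fails — Rom and Roq but m and q have no common successor.
G2: fails — R00 and R02 but 0 and 2 have no common successor.
G3: ✓.

G3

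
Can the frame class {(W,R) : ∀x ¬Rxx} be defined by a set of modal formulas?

If a class were modally definable it would be closed under surjective bounded morphisms (Goldblatt–Thomason).
The 3-cycle (worlds s,t,u with s→t→u→s) is irreflexive, and the map sending every world to a single reflexive point • is a surjective bounded morphism (forth: every edge maps to (•,•); back: every world has a successor). So any modal formula valid on the 3-cycle is also valid on the reflexive point, which is not irreflexive.
So the class is not modally definable.

Not modally definable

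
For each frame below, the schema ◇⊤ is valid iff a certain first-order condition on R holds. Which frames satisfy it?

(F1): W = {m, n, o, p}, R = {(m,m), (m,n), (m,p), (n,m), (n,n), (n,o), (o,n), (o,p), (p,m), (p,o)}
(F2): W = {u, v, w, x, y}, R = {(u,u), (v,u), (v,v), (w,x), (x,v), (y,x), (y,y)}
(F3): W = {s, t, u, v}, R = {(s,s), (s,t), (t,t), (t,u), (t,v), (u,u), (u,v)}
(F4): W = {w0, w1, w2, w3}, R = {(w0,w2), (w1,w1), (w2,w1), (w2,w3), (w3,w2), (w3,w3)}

(F1), (F2), (F4)

This is the axiom for seriality; its first-order frame correspondent is ∀x ∃y Rxy.
(F1): ✓.
(F2): ✓.
(F3): fails — world v has no successor.
(F4): ✓.
Valid on: (F1), (F2), (F4).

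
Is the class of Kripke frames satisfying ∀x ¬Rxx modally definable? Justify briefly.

Not definable by any modal formula

Any modally definable frame class is closed under surjective bounded morphisms.
The 4-cycle (worlds 0,1,2,3 with 0→1→2→3→0) is irreflexive, and the map sending every world to a single reflexive point • is a surjective bounded morphism (forth: every edge maps to (•,•); back: every world has a successor). So any modal formula valid on the 4-cycle is also valid on the reflexive point, which is not irreflexive.
So the class is not modally definable.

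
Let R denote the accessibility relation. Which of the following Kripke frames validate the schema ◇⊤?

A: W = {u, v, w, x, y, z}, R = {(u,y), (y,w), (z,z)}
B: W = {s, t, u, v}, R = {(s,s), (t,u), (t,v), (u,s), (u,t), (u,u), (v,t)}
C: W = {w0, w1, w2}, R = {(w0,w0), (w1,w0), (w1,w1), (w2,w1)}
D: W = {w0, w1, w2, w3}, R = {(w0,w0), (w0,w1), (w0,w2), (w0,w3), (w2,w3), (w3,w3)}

The schema corresponds to seriality: ∀x ∃y Rxy.
A: fails — world v has no successor.
B: condition met.
C: condition met.
D: fails — world w1 has no successor.
Valid on: B, C.

B, C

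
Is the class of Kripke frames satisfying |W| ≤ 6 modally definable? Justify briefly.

If a class were modally definable it would be closed under disjoint unions (Goldblatt–Thomason).
Any modal formula valid on each of 7 disjoint one-world frames is valid on their disjoint union (validity is preserved under disjoint unions). Each one-world frame has |W|=1≤6, but the union has |W|=7.
So no modal formula (or set of formulas) defines exactly the |W|≤6 frames.

Not definable by any modal formula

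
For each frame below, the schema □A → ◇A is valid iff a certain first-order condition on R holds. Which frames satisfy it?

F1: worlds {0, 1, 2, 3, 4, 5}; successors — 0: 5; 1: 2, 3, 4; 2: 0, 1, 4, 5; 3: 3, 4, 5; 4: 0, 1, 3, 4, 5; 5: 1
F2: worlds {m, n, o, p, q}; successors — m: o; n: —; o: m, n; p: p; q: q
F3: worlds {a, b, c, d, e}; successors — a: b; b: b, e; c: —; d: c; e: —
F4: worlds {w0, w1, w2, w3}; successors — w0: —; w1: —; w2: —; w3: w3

This is the axiom for seriality; its first-order frame correspondent is ∀x ∃y Rxy.
F1: condition met.
F2: fails — world n has no successor.
F3: fails — world c has no successor.
F4: fails — world w0 has no successor.
Valid on: F1.

F1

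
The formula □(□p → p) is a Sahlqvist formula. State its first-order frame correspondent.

Suppose □(□p→p) is valid. Take Rxy and set V(p)={w : Ryw}. Then at y, □p holds; since □(□p→p) at x, □p→p at y, so p at y, i.e. Ryy.

Shift-reflexivity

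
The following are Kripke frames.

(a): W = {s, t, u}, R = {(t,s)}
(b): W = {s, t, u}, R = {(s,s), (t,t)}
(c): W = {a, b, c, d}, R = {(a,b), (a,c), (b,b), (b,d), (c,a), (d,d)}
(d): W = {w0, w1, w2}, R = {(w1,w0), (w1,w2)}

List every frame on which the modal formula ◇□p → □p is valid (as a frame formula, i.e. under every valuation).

The schema corresponds to the Euclidean property: ∀x ∀y ∀z (Rxy ∧ Rxz → Ryz).
(a): fails — Rts and Rts but not Rss.
(b): ✓.
(c): fails — Rab and Rac but not Rbc.
(d): fails — Rw1w2 and Rw1w2 but not Rw2w2.

(b)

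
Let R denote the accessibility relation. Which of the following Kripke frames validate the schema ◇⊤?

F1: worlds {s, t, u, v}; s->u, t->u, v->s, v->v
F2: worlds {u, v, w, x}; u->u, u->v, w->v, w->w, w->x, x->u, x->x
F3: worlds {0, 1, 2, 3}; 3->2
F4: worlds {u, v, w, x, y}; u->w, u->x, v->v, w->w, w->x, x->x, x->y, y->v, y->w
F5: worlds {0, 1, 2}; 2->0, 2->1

F4

Frame correspondent (Sahlqvist): ∀x ∃y Rxy — i.e. seriality.
F1: fails — world u has no successor.
F2: fails — world v has no successor.
F3: fails — world 0 has no successor.
F4: ✓.
F5: fails — world 0 has no successor.
Valid on: F4.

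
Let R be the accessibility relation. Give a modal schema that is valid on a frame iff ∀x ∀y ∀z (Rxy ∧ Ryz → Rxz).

□ψ → □□ψ

This is transitivity; the standard corresponding axiom is 4: □ψ → □□ψ.
Suppose □ψ→□□ψ is valid. Take Rxy, Ryz and set V(ψ)={w : Rxw}. Then □ψ at x, so □□ψ at x, so □ψ at y, so ψ at z, i.e. Rxz.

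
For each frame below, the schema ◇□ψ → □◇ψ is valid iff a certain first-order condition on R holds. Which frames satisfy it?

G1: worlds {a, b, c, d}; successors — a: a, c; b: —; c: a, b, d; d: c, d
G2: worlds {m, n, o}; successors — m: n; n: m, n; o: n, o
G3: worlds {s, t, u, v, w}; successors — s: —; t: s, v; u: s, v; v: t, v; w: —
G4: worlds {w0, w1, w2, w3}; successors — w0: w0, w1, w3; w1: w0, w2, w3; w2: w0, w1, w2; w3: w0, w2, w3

Frame correspondent (Sahlqvist): ∀x ∀y ∀z (Rxy ∧ Rxz → ∃w (Ryw ∧ Rzw)) — i.e. convergence.
G1: fails — Rcd and Rcb but d and b have no common successor.
G2: condition met.
G3: fails — Rtv and Rts but v and s have no common successor.
G4: condition met.
Valid on: G2, G4.

G2, G4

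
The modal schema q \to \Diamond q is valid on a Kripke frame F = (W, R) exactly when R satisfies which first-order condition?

reflexivity: \forall x Rxx

Equivalently (dual form): □q → q.
Suppose □q→q is valid. At any x set V(q)={w : Rxw}. Then □q holds at x, so q holds at x, i.e. Rxx.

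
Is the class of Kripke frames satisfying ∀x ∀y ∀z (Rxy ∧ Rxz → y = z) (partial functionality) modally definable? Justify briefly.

Yes, by ◇p → □p

This is a Sahlqvist condition; the CD axiom ◇p → □p defines it.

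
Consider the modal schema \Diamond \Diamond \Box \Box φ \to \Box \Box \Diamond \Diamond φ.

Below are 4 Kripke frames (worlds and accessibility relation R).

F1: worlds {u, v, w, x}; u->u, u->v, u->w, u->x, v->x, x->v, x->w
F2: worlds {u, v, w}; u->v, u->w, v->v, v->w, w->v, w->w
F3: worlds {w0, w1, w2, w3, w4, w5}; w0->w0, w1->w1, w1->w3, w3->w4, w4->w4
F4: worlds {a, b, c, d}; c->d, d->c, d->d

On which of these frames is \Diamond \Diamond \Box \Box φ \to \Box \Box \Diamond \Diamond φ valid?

The schema corresponds to a generalized confluence (Geach) condition: \forall x \forall y \forall z ((x R^2 y \wedge x R^2 z) \to \exists w (y R^2 w \wedge z R^2 w)).
F1: fails — uR²u, uR²w but no t with uR²t and wR²t.
F2: holds.
F3: holds.
F4: holds.

F2, F3, F4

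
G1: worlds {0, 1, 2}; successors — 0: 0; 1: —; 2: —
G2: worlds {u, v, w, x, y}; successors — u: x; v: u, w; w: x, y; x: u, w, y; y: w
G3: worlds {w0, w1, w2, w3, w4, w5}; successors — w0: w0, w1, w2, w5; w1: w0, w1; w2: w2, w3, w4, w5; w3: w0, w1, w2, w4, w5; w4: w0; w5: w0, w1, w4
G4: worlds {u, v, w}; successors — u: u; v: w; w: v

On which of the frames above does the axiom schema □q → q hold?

none

Frame correspondent (Sahlqvist): ∀x Rxx — i.e. reflexivity.
G1: fails — world 1 does not see itself.
G2: fails — world u does not see itself.
G3: fails — world w3 does not see itself.
G4: fails — world v does not see itself.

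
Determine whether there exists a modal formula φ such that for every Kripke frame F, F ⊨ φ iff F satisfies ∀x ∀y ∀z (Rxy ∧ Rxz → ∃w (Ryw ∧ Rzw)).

This is a Sahlqvist condition; the .2 axiom ◇□q → □◇q defines it.
Suppose ◇□q→□◇q is valid. Take Rxy, Rxz and set V(q)={w : Ryw}. Then □q at y so ◇□q at x, so □◇q at x, so ◇q at z, giving w with Rzw and Ryw.

Yes — defined by ◇□q → □◇q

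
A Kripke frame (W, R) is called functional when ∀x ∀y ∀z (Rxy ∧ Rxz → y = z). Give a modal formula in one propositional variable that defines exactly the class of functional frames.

This is partial functionality; the standard corresponding axiom is CD: ◇p → □p.
Suppose ◇p→□p is valid. Take Rxy, Rxz and set V(p)={y}. Then ◇p at x, so □p at x, so p at z, i.e. z=y.

◇p → □p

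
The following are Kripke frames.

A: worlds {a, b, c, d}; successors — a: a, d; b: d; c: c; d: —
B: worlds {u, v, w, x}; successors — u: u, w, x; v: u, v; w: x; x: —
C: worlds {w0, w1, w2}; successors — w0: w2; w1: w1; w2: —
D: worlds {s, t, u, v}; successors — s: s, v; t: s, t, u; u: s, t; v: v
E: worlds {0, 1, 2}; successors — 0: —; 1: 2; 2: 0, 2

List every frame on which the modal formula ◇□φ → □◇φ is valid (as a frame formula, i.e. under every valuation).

D

This is the axiom for convergence; its first-order frame correspondent is ∀x ∀y ∀z (Rxy ∧ Rxz → ∃w (Ryw ∧ Rzw)).
A: fails — Raa and Rad but a and d have no common successor.
B: fails — Ruw and Rux but w and x have no common successor.
C: fails — Rw0w2 and Rw0w2 but w2 and w2 have no common successor.
D: condition met.
E: fails — R22 and R20 but 2 and 0 have no common successor.
Valid on: D.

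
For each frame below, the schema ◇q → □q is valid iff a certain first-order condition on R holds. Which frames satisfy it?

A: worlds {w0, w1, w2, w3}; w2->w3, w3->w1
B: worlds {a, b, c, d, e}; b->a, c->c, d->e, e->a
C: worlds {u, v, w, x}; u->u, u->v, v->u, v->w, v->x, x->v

A, B

This is the axiom for partial functionality; its first-order frame correspondent is ∀x ∀y ∀z (Rxy ∧ Rxz → y = z).
A: satisfies the condition.
B: satisfies the condition.
C: fails — u sees both u and v.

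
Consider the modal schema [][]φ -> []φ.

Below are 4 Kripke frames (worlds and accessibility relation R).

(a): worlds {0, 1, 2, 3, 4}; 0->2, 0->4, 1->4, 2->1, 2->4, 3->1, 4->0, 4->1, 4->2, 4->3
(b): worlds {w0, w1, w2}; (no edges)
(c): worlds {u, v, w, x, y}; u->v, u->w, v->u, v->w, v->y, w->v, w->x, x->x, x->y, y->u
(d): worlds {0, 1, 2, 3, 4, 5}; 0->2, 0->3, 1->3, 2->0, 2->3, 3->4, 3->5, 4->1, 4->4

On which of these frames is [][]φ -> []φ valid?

This is the axiom for density; its first-order frame correspondent is forall x forall y (Rxy -> exists z (Rxz & Rzy)).
(a): fails — R31 but no z with R3z and Rz1.
(b): ✓.
(c): fails — Rwv but no z with Rwz and Rzv.
(d): fails — R02 but no z with R0z and Rz2.
Valid on: (b).

(b)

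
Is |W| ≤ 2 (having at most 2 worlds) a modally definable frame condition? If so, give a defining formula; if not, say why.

Not definable by any modal formula

Modal frame validity is preserved under disjoint unions.
Any modal formula valid on each of 3 disjoint one-world frames is valid on their disjoint union (validity is preserved under disjoint unions). Each one-world frame has |W|=1≤2, but the union has |W|=3.
So the class is not modally definable.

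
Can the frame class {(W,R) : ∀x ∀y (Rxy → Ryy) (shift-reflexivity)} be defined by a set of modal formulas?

Definable; □(□q → q) defines it

Yes: it is shift-reflexivity, defined by the T□ schema □(□q → q).
Suppose □(□q→q) is valid. Take Rxy and set V(q)={w : Ryw}. Then at y, □q holds; since □(□q→q) at x, □q→q at y, so q at y, i.e. Ryy.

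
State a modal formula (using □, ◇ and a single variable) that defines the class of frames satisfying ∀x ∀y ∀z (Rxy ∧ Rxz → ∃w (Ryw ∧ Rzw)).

◇□q → □◇q

This is convergence; the standard corresponding axiom is .2: ◇□q → □◇q.
Suppose ◇□q→□◇q is valid. Take Rxy, Rxz and set V(q)={w : Ryw}. Then □q at y so ◇□q at x, so □◇q at x, so ◇q at z, giving w with Rzw and Ryw.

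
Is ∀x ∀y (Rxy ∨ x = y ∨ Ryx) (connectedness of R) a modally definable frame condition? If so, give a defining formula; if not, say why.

Modal frame validity is preserved under disjoint unions.
Take 4 disjoint single-world reflexive frames: each is trivially connected, but their disjoint union has 4 worlds with no edge between distinct components, so it is not connected.
Hence connectedness of R is not modally definable.

No — not modally definable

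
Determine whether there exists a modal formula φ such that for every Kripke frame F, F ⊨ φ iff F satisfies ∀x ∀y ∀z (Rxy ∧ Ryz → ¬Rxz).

No

Any modally definable frame class is closed under surjective bounded morphisms.
The 5-cycle (worlds s,t,u,v,w with s→t→u→v→w→s) is intransitive. Mapping every world to a single reflexive point • is a surjective bounded morphism; the reflexive point is not intransitive (R••∧R•• but R••).
Hence intransitivity is not modally definable.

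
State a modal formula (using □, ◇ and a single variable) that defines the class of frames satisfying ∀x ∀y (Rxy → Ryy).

This is shift-reflexivity; the standard corresponding axiom is T□: □(□p → p).
Suppose □(□p→p) is valid. Take Rxy and set V(p)={w : Ryw}. Then at y, □p holds; since □(□p→p) at x, □p→p at y, so p at y, i.e. Ryy.

□(□p → p)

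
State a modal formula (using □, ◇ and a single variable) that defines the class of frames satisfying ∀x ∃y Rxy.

□q → ◇q

The condition is seriality. The D schema □q → ◇q defines it.
Suppose □q→◇q is valid. At any x set V(q)=W. Then □q at x, so ◇q at x, so x has a successor.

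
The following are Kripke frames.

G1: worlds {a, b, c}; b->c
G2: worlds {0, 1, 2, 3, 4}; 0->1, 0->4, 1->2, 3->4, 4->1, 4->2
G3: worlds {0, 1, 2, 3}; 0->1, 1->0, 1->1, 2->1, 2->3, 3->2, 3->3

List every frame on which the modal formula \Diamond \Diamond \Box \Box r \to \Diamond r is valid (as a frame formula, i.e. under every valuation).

Frame correspondent (Sahlqvist): \forall x \forall y (x R^2 y \to \exists w (y R^2 w \wedge xRw)) — i.e. a generalized confluence (Geach) condition.
G1: ✓.
G2: fails — 0R²1 but no w with 1R²w and 0Rw.
G3: fails — 3R²1 but no w with 1R²w and 3Rw.
Valid on: G1.

G1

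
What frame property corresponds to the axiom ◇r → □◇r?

the Euclidean property: ∀x ∀y ∀z (Rxy ∧ Rxz → Ryz)

Suppose ◇r→□◇r is valid. Take Rxy, Rxz and set V(r)={y}. Then ◇r at x, so □◇r at x, so ◇r at z, so some w with Rzw has r; w=y, i.e. Rzy. By symmetry of the argument, Ryz.
The converse is a direct semantic check.
Frame condition: ∀x ∀y ∀z (Rxy ∧ Rxz → Ryz).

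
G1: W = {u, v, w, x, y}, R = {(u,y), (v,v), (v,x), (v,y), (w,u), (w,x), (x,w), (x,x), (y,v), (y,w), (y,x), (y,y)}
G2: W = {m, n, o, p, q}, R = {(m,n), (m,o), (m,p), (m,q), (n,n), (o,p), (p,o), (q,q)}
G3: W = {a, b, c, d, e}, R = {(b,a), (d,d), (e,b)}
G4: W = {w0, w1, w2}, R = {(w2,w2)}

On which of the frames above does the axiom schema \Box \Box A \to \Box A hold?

G4

Frame correspondent (Sahlqvist): \forall x \forall y (Rxy \to \exists z (Rxz \wedge Rzy)) — i.e. density.
G1: fails — Rwu but no z with Rwz and Rzu.
G2: fails — Rop but no z with Roz and Rzp.
G3: fails — Rba but no z with Rbz and Rza.
G4: holds.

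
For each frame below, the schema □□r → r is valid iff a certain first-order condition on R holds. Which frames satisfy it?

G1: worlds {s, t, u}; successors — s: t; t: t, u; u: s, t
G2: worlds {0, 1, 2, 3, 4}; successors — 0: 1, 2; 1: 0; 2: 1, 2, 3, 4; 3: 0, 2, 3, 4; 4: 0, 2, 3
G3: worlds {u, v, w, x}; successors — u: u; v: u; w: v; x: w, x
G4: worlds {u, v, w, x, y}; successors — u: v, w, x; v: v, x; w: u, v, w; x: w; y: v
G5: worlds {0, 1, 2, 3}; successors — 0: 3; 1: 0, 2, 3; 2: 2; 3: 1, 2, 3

This is the axiom for a generalized confluence (Geach) condition; its first-order frame correspondent is ∀x ∃w (xR²w ∧ x = w).
G1: fails — at s but no w with sR²w and s=w.
G2: ✓.
G3: fails — at v but no t with vR²t and v=t.
G4: fails — at x but no t with xR²t and x=t.
G5: fails — at 0 but no w with 0R²w and 0=w.

G2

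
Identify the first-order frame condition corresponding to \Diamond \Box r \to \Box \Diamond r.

Convergence

This schema is the .2 axiom.
Its frame correspondent is convergence — \forall x \forall y \forall z (Rxy \wedge Rxz \to \exists w (Ryw \wedge Rzw)).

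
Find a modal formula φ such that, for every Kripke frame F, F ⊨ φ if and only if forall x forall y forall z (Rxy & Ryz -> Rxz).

A defining formula is □ψ → □□ψ (the 4 axiom).
Suppose □ψ→□□ψ is valid. Take Rxy, Ryz and set V(ψ)={w : Rxw}. Then □ψ at x, so □□ψ at x, so □ψ at y, so ψ at z, i.e. Rxz.

□ψ → □□ψ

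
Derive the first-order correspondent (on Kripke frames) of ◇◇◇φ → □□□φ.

∀x ∀y ∀z ((xR³y ∧ xR³z) → ∃w (y = w ∧ z = w))

This is a Sahlqvist (Geach-type) schema ◇^3□^0φ → □^3◇^0φ.
Minimal-valuation argument: fix x; take any y with xR^3y and any z with xR^3z. Set V(φ) to the set of worlds R-reachable from y in exactly 0 steps. Then □^0φ holds at y, so the antecedent holds at x; validity forces ◇^0φ at z, giving a w with zR^0w and yR^0w.
First-order correspondent: ∀x ∀y ∀z ((xR³y ∧ xR³z) → ∃w (y = w ∧ z = w)).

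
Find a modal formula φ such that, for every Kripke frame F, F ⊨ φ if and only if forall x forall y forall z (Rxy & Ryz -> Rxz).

□s → □□s

A defining formula is □s → □□s (the 4 axiom).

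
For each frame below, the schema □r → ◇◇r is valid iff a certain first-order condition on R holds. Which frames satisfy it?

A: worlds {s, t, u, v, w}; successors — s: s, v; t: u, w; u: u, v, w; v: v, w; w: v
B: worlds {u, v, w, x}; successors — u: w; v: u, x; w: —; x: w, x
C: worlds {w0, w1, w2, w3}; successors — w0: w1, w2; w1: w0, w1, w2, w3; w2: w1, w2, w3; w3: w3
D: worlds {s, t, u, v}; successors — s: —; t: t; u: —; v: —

A, C

The schema corresponds to a generalized confluence (Geach) condition: ∀x ∃w (xRw ∧ xR²w).
A: ✓.
B: fails — at u but no t with uRt and uR²t.
C: ✓.
D: fails — at s but no w with sRw and sR²w.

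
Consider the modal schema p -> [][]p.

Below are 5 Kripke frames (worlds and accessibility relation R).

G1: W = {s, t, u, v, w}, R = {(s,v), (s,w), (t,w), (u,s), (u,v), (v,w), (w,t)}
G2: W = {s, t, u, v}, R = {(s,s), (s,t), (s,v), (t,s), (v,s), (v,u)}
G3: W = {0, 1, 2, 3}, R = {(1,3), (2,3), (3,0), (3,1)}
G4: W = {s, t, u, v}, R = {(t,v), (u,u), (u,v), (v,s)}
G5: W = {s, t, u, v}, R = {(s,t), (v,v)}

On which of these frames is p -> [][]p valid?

The schema corresponds to a generalized confluence (Geach) condition: forall x forall z (x R^2 z -> exists w (x = w & z = w)).
G1: fails — sR²t but s ≠ t.
G2: fails — sR²t but s ≠ t.
G3: fails — 1R²0 but 1 ≠ 0.
G4: fails — tR²s but t ≠ s.
G5: condition met.
Valid on: G5.

G5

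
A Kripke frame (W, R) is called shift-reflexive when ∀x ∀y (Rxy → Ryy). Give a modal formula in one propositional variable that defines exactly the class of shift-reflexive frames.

This is shift-reflexivity; the standard corresponding axiom is T□: □(□ψ → ψ).
Suppose □(□ψ→ψ) is valid. Take Rxy and set V(ψ)={w : Ryw}. Then at y, □ψ holds; since □(□ψ→ψ) at x, □ψ→ψ at y, so ψ at y, i.e. Ryy.

□(□ψ → ψ)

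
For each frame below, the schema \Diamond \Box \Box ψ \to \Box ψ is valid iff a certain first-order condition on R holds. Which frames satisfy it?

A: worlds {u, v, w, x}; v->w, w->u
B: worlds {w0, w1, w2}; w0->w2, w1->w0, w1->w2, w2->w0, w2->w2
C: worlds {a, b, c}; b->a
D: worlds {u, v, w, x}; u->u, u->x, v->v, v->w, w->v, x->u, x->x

B, D

This is the axiom for a generalized confluence (Geach) condition; its first-order frame correspondent is \forall x \forall y \forall z ((xRy \wedge xRz) \to \exists w (y R^2 w \wedge z = w)).
A: fails — vRw, vRw but no t with wR²t and w=t.
B: condition met.
C: fails — bRa, bRa but no w with aR²w and a=w.
D: condition met.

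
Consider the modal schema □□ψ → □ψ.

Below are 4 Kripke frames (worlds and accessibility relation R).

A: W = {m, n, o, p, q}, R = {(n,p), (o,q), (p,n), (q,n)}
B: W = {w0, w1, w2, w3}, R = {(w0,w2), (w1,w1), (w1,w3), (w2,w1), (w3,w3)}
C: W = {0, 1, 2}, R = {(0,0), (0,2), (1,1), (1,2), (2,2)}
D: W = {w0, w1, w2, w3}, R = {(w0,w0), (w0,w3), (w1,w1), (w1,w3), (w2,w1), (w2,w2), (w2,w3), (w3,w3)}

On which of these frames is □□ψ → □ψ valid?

C, D

The schema corresponds to density: ∀x ∀y (Rxy → ∃z (Rxz ∧ Rzy)).
A: fails — Rnp but no z with Rnz and Rzp.
B: fails — Rw0w2 but no z with Rw0z and Rzw2.
C: condition met.
D: condition met.
Valid on: C, D.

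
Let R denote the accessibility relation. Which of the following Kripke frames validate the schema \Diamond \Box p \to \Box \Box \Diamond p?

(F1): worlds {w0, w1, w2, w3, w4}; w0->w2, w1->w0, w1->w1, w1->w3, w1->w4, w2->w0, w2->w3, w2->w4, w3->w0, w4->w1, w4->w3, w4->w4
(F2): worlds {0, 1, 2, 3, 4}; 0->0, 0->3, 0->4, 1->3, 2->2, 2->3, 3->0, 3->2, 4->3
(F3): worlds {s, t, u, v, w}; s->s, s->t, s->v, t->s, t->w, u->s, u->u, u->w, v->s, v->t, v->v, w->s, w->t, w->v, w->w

Frame correspondent (Sahlqvist): \forall x \forall y \forall z ((xRy \wedge x R^2 z) \to \exists w (yRw \wedge zRw)) — i.e. a generalized confluence (Geach) condition.
(F1): fails — w0Rw2, w0R²w0 but no w with w2Rw and w0Rw.
(F2): fails — 0R3, 0R²4 but no w with 3Rw and 4Rw.
(F3): holds.
Valid on: (F3).

(F3)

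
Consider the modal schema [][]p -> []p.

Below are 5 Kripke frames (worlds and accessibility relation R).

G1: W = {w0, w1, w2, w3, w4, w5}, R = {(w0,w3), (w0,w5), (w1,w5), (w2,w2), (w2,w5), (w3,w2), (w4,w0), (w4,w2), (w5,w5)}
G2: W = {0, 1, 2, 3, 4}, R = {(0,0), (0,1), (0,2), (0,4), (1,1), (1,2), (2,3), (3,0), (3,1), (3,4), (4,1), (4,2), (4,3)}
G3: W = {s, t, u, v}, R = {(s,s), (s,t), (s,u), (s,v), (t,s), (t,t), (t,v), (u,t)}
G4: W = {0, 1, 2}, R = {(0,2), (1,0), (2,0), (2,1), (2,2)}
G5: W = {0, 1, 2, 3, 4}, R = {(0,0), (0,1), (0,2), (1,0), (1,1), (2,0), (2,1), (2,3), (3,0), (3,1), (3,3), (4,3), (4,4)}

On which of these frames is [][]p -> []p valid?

G3, G5

Frame correspondent (Sahlqvist): forall x forall y (Rxy -> exists z (Rxz & Rzy)) — i.e. density.
G1: fails — Rw4w0 but no z with Rw4z and Rzw0.
G2: fails — R23 but no z with R2z and Rz3.
G3: ✓.
G4: fails — R10 but no z with R1z and Rz0.
G5: ✓.
Valid on: G3, G5.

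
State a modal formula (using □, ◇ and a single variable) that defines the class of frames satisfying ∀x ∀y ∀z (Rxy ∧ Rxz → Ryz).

◇ψ → □◇ψ

This is the Euclidean property; the standard corresponding axiom is 5: ◇ψ → □◇ψ.
Suppose ◇ψ→□◇ψ is valid. Take Rxy, Rxz and set V(ψ)={y}. Then ◇ψ at x, so □◇ψ at x, so ◇ψ at z, so some w with Rzw has ψ; w=y, i.e. Rzy. By symmetry of the argument, Ryz.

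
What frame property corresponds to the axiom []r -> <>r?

This schema is the D axiom.
Its frame correspondent is seriality — forall x exists y Rxy.

seriality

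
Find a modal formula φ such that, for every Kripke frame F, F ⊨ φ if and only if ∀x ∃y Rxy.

A defining formula is □ψ → ◇ψ (the D axiom).

□ψ → ◇ψ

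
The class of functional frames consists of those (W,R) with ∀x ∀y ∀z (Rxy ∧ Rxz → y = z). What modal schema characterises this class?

This is partial functionality; the standard corresponding axiom is CD: ◇p → □p.
Suppose ◇p→□p is valid. Take Rxy, Rxz and set V(p)={y}. Then ◇p at x, so □p at x, so p at z, i.e. z=y.

◇p → □p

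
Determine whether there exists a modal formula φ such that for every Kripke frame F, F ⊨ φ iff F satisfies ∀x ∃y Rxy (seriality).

Yes: it is seriality, defined by the D schema □r → ◇r.

Definable; □r → ◇r defines it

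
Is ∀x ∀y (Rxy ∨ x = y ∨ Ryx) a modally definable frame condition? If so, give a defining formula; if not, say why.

If a class were modally definable it would be closed under disjoint unions (Goldblatt–Thomason).
Take 2 disjoint single-world reflexive frames: each is trivially connected, but their disjoint union has 2 worlds with no edge between distinct components, so it is not connected.
So no modal formula (or set of formulas) defines exactly the connected frames.

No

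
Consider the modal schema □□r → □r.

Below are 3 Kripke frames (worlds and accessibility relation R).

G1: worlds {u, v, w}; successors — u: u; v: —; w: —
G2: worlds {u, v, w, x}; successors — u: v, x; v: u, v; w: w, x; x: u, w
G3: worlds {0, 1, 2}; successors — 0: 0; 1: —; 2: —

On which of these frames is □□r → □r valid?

G1, G3

Frame correspondent (Sahlqvist): ∀x ∀y (Rxy → ∃z (Rxz ∧ Rzy)) — i.e. density.
G1: satisfies the condition.
G2: fails — Rxu but no z with Rxz and Rzu.
G3: satisfies the condition.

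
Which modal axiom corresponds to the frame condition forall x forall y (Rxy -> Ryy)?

□(□r → r)

A defining formula is □(□r → r) (the T□ axiom).
Suppose □(□r→r) is valid. Take Rxy and set V(r)={w : Ryw}. Then at y, □r holds; since □(□r→r) at x, □r→r at y, so r at y, i.e. Ryy.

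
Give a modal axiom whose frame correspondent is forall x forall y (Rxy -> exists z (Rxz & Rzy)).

This is density; the standard corresponding axiom is C4: □□q → □q.

□□q → □q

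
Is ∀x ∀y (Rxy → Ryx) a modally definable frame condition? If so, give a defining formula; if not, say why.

The condition is symmetry. A defining modal formula is r → □◇r.

Yes, by r → □◇r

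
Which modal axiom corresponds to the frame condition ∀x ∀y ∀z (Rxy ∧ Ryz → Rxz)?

This is transitivity; the standard corresponding axiom is 4: □q → □□q.
Suppose □q→□□q is valid. Take Rxy, Ryz and set V(q)={w : Rxw}. Then □q at x, so □□q at x, so □q at y, so q at z, i.e. Rxz.

□q → □□q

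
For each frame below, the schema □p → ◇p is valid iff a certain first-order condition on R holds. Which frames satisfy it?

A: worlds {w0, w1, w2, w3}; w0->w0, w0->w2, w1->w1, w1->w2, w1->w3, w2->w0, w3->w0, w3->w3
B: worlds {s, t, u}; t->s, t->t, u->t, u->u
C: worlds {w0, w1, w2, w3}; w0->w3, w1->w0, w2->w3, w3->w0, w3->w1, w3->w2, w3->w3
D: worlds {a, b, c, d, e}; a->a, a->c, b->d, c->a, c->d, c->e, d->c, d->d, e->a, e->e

The schema corresponds to seriality: ∀x ∃y Rxy.
A: satisfies the condition.
B: fails — world s has no successor.
C: satisfies the condition.
D: satisfies the condition.
Valid on: A, C, D.

A, C, D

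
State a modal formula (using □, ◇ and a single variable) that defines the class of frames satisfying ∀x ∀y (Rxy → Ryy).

□(□q → q)

This is shift-reflexivity; the standard corresponding axiom is T□: □(□q → q).
Suppose □(□q→q) is valid. Take Rxy and set V(q)={w : Ryw}. Then at y, □q holds; since □(□q→q) at x, □q→q at y, so q at y, i.e. Ryy.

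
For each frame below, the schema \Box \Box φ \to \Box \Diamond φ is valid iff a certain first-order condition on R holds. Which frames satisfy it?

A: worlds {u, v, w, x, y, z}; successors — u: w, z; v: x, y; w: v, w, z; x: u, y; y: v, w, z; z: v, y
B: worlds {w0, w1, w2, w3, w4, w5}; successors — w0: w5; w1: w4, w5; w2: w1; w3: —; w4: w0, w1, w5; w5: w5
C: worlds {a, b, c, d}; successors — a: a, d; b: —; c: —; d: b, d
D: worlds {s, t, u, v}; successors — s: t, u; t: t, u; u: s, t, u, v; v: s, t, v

This is the axiom for a generalized confluence (Geach) condition; its first-order frame correspondent is \forall x \forall z (xRz \to \exists w (x R^2 w \wedge zRw)).
A: holds.
B: holds.
C: fails — dRb but no w with dR²w and bRw.
D: holds.

A, B, D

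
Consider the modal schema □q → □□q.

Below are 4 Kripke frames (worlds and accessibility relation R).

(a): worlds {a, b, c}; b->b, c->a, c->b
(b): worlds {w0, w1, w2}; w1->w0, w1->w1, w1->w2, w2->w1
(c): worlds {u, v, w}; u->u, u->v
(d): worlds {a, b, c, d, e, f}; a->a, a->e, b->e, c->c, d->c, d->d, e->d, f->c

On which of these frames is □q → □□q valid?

(a), (c)

Frame correspondent (Sahlqvist): ∀x ∀y ∀z (Rxy ∧ Ryz → Rxz) — i.e. transitivity.
(a): satisfies the condition.
(b): fails — Rw2w1 and Rw1w2 but not Rw2w2.
(c): satisfies the condition.
(d): fails — Rae and Red but not Rad.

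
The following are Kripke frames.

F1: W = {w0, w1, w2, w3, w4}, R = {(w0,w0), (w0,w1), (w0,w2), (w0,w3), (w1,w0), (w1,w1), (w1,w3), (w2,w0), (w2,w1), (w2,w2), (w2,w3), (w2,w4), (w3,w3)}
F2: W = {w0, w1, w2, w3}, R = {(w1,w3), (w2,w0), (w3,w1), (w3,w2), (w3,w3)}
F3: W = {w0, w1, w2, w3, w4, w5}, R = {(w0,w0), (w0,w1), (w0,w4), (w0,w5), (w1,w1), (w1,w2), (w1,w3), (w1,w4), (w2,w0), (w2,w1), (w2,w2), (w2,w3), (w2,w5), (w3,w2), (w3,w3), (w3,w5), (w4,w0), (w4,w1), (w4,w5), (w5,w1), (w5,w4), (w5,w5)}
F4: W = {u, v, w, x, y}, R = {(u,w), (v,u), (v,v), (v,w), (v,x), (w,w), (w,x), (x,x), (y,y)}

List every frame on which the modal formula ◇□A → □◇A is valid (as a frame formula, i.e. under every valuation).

F3

Frame correspondent (Sahlqvist): ∀x ∀y ∀z (Rxy ∧ Rxz → ∃w (Ryw ∧ Rzw)) — i.e. convergence.
F1: fails — Rw2w4 and Rw2w4 but w4 and w4 have no common successor.
F2: fails — Rw2w0 and Rw2w0 but w0 and w0 have no common successor.
F3: ✓.
F4: fails — Rvu and Rvx but u and x have no common successor.
Valid on: F3.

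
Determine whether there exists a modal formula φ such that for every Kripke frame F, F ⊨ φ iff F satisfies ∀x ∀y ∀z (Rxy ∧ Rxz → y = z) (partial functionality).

Yes: it is partial functionality, defined by the CD schema ◇r → □r.
Suppose ◇r→□r is valid. Take Rxy, Rxz and set V(r)={y}. Then ◇r at x, so □r at x, so r at z, i.e. z=y.

Yes — defined by ◇r → □r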